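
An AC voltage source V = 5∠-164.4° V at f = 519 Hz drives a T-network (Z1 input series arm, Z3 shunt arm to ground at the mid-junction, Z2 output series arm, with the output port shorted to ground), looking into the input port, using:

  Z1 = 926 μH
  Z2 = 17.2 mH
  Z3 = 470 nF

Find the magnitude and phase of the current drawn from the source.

Step 1 — Angular frequency: ω = 2π·f = 2π·519 = 3261 rad/s.
Step 2 — Component impedances:
  Z1: Z = jωL = j·3261·0.000926 = 0 + j3.02 Ω
  Z2: Z = jωL = j·3261·0.0172 = 0 + j56.09 Ω
  Z3: Z = 1/(jωC) = -j/(ω·C) = 0 - j652.5 Ω
Step 3 — With the output port shorted to ground, the output series arm Z2 runs from the junction to ground; the shunt arm Z3 also runs from the junction to ground. They appear in parallel: Z3 || Z2 = 0 + j61.36 Ω.
Step 4 — Series with input arm Z1: Z_in = Z1 + (Z3 || Z2) = 0 + j64.38 Ω = 64.38∠90.0° Ω.
Step 5 — Source phasor: V = 5∠-164.4° V = -4.816 - j1.345 V.
Step 6 — Ohm's law: I = V / Z_total = (-4.816 - j1.345) / (0 + j64.38) = -0.02088 + j0.0748 A.
Step 7 — Convert to polar: |I| = 0.07766 A, ∠I = 105.6°.

I = 0.07766∠105.6° A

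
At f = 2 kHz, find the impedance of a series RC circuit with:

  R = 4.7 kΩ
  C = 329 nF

Step 1 — Angular frequency: ω = 2π·f = 2π·2000 = 1.257e+04 rad/s.
Step 2 — Component impedances:
  R: Z = R = 4700 Ω
  C: Z = 1/(jωC) = -j/(ω·C) = 0 - j241.9 Ω
Step 3 — Series combination: Z_total = R + C = 4700 - j241.9 Ω = 4706∠-2.9° Ω.

Z = 4700 - j241.9 Ω = 4706∠-2.9° Ω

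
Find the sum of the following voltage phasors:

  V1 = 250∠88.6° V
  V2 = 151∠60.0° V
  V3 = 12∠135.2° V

Step 1 — Convert each phasor to rectangular form:
  V1 = 250·(cos(88.6°) + j·sin(88.6°)) = 6.108 + j249.9 V
  V2 = 151·(cos(60.0°) + j·sin(60.0°)) = 75.5 + j130.8 V
  V3 = 12·(cos(135.2°) + j·sin(135.2°)) = -8.515 + j8.456 V
Step 2 — Sum components: V_total = 73.09 + j389.2 V.
Step 3 — Convert to polar: |V_total| = 396 V, ∠V_total = 79.4°.

V_total = 396∠79.4° V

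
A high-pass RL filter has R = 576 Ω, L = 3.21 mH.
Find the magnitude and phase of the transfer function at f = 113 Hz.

Step 1 — Angular frequency: ω = 2π·113 = 710 rad/s.
Step 2 — Transfer function: H(jω) = jωL/(R + jωL).
Step 3 — Numerator jωL = j·2.279; denominator R + jωL = 576 + j2.279.
Step 4 — H = 1.566e-05 + j0.003957.
Step 5 — Magnitude: |H| = 0.003957 (-48.1 dB); phase: φ = 89.8°.

|H| = 0.003957 (-48.1 dB), φ = 89.8°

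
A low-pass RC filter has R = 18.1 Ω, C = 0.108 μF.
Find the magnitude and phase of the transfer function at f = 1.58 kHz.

Step 1 — Angular frequency: ω = 2π·1580 = 9927 rad/s.
Step 2 — Transfer function: H(jω) = 1/(1 + jωRC).
Step 3 — Denominator: 1 + jωRC = 1 + j·9927·18.1·1.08e-07 = 1 + j0.01941.
Step 4 — H = 0.9996 - j0.0194.
Step 5 — Magnitude: |H| = 0.9998 (-0.0 dB); phase: φ = -1.1°.

|H| = 0.9998 (-0.0 dB), φ = -1.1°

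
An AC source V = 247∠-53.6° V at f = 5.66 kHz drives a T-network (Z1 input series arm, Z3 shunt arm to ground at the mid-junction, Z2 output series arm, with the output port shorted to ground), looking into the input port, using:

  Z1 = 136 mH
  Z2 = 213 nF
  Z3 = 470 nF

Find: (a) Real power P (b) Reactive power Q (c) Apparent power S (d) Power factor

Step 1 — Angular frequency: ω = 2π·f = 2π·5660 = 3.556e+04 rad/s.
Step 2 — Component impedances:
  Z1: Z = jωL = j·3.556e+04·0.136 = 0 + j4837 Ω
  Z2: Z = 1/(jωC) = -j/(ω·C) = 0 - j132 Ω
  Z3: Z = 1/(jωC) = -j/(ω·C) = 0 - j59.83 Ω
Step 3 — With the output port shorted to ground, the output series arm Z2 runs from the junction to ground; the shunt arm Z3 also runs from the junction to ground. They appear in parallel: Z3 || Z2 = 0 - j41.17 Ω.
Step 4 — Series with input arm Z1: Z_in = Z1 + (Z3 || Z2) = 0 + j4795 Ω = 4795∠90.0° Ω.
Step 5 — Source phasor: V = 247∠-53.6° V = 146.6 - j198.8 V.
Step 6 — Current: I = V / Z = -0.04146 - j0.03057 A = 0.05151∠-143.6° A.
Step 7 — Complex power: S = V·I* = 0 + j12.72 VA.
Step 8 — Real power: P = Re(S) = 0 W.
Step 9 — Reactive power: Q = Im(S) = 12.72 VAR.
Step 10 — Apparent power: |S| = 12.72 VA.
Step 11 — Power factor: PF = P/|S| = 0 (lagging).

(a) P = 0 W  (b) Q = 12.72 VAR  (c) S = 12.72 VA  (d) PF = 0 (lagging)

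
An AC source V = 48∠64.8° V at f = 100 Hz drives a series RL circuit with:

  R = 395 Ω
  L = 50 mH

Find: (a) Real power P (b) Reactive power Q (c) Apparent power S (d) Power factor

Step 1 — Angular frequency: ω = 2π·f = 2π·100 = 628.3 rad/s.
Step 2 — Component impedances:
  R: Z = R = 395 Ω
  L: Z = jωL = j·628.3·0.05 = 0 + j31.42 Ω
Step 3 — Series combination: Z_total = R + L = 395 + j31.42 Ω = 396.2∠4.5° Ω.
Step 4 — Source phasor: V = 48∠64.8° V = 20.44 + j43.43 V.
Step 5 — Current: I = V / Z = 0.06011 + j0.1052 A = 0.1211∠60.3° A.
Step 6 — Complex power: S = V·I* = 5.796 + j0.461 VA.
Step 7 — Real power: P = Re(S) = 5.796 W.
Step 8 — Reactive power: Q = Im(S) = 0.461 VAR.
Step 9 — Apparent power: |S| = 5.815 VA.
Step 10 — Power factor: PF = P/|S| = 0.9969 (lagging).

(a) P = 5.796 W  (b) Q = 0.461 VAR  (c) S = 5.815 VA  (d) PF = 0.9969 (lagging)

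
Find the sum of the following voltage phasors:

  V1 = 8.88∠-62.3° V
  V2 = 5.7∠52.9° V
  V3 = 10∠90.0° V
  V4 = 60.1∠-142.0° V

Step 1 — Convert each phasor to rectangular form:
  V1 = 8.88·(cos(-62.3°) + j·sin(-62.3°)) = 4.128 - j7.862 V
  V2 = 5.7·(cos(52.9°) + j·sin(52.9°)) = 3.438 + j4.546 V
  V3 = 10·(cos(90.0°) + j·sin(90.0°)) = 0 + j10 V
  V4 = 60.1·(cos(-142.0°) + j·sin(-142.0°)) = -47.36 - j37 V
Step 2 — Sum components: V_total = -39.79 - j30.32 V.
Step 3 — Convert to polar: |V_total| = 50.03 V, ∠V_total = -142.7°.

V_total = 50.03∠-142.7° V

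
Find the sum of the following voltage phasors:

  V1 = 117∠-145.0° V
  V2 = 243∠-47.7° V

Step 1 — Convert each phasor to rectangular form:
  V1 = 117·(cos(-145.0°) + j·sin(-145.0°)) = -95.84 - j67.11 V
  V2 = 243·(cos(-47.7°) + j·sin(-47.7°)) = 163.5 - j179.7 V
Step 2 — Sum components: V_total = 67.7 - j246.8 V.
Step 3 — Convert to polar: |V_total| = 256 V, ∠V_total = -74.7°.

V_total = 256∠-74.7° V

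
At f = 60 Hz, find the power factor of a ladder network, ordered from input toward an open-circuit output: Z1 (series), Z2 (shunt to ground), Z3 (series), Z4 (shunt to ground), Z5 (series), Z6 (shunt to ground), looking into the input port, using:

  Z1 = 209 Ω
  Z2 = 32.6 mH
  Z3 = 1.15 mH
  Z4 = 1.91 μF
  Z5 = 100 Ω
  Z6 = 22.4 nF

Step 1 — Angular frequency: ω = 2π·f = 2π·60 = 377 rad/s.
Step 2 — Component impedances:
  Z1: Z = R = 209 Ω
  Z2: Z = jωL = j·377·0.0326 = 0 + j12.29 Ω
  Z3: Z = jωL = j·377·0.00115 = 0 + j0.4335 Ω
  Z4: Z = 1/(jωC) = -j/(ω·C) = 0 - j1389 Ω
  Z5: Z = R = 100 Ω
  Z6: Z = 1/(jωC) = -j/(ω·C) = 0 - j1.184e+05 Ω
Step 3 — Ladder network (open output): work backward from the far end, alternating series and parallel combinations. Z_in = 209 + j12.4 Ω = 209.4∠3.4° Ω.
Step 4 — Power factor: PF = cos(φ) = Re(Z)/|Z| = 209/209.37 = 0.9982.
Step 5 — Type: Im(Z) = 12.4 ⇒ lagging (phase φ = 3.4°).

PF = 0.9982 (lagging, φ = 3.4°)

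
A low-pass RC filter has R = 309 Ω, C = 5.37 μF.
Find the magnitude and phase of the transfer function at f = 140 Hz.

Step 1 — Angular frequency: ω = 2π·140 = 879.6 rad/s.
Step 2 — Transfer function: H(jω) = 1/(1 + jωRC).
Step 3 — Denominator: 1 + jωRC = 1 + j·879.6·309·5.37e-06 = 1 + j1.46.
Step 4 — H = 0.3194 - j0.4663.
Step 5 — Magnitude: |H| = 0.5652 (-5.0 dB); phase: φ = -55.6°.

|H| = 0.5652 (-5.0 dB), φ = -55.6°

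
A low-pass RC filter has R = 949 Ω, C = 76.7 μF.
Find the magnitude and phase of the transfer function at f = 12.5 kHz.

Step 1 — Angular frequency: ω = 2π·1.25e+04 = 7.854e+04 rad/s.
Step 2 — Transfer function: H(jω) = 1/(1 + jωRC).
Step 3 — Denominator: 1 + jωRC = 1 + j·7.854e+04·949·7.67e-05 = 1 + j5717.
Step 4 — H = 3.06e-08 - j0.0001749.
Step 5 — Magnitude: |H| = 0.0001749 (-75.1 dB); phase: φ = -90.0°.

|H| = 0.0001749 (-75.1 dB), φ = -90.0°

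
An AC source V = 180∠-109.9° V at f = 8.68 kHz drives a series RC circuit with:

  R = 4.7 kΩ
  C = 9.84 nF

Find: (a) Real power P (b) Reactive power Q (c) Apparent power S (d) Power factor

Step 1 — Angular frequency: ω = 2π·f = 2π·8680 = 5.454e+04 rad/s.
Step 2 — Component impedances:
  R: Z = R = 4700 Ω
  C: Z = 1/(jωC) = -j/(ω·C) = 0 - j1863 Ω
Step 3 — Series combination: Z_total = R + C = 4700 - j1863 Ω = 5056∠-21.6° Ω.
Step 4 — Source phasor: V = 180∠-109.9° V = -61.27 - j169.3 V.
Step 5 — Current: I = V / Z = 0.001073 - j0.03559 A = 0.0356∠-88.3° A.
Step 6 — Complex power: S = V·I* = 5.957 - j2.362 VA.
Step 7 — Real power: P = Re(S) = 5.957 W.
Step 8 — Reactive power: Q = Im(S) = -2.362 VAR.
Step 9 — Apparent power: |S| = 6.408 VA.
Step 10 — Power factor: PF = P/|S| = 0.9296 (leading).

(a) P = 5.957 W  (b) Q = -2.362 VAR  (c) S = 6.408 VA  (d) PF = 0.9296 (leading)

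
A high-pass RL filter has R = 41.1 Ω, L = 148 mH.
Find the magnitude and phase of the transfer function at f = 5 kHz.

Step 1 — Angular frequency: ω = 2π·5000 = 3.142e+04 rad/s.
Step 2 — Transfer function: H(jω) = jωL/(R + jωL).
Step 3 — Numerator jωL = j·4650; denominator R + jωL = 41.1 + j4650.
Step 4 — H = 0.9999 + j0.008839.
Step 5 — Magnitude: |H| = 1 (-0.0 dB); phase: φ = 0.5°.

|H| = 1 (-0.0 dB), φ = 0.5°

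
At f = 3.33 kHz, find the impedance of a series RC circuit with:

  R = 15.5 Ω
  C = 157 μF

Step 1 — Angular frequency: ω = 2π·f = 2π·3330 = 2.092e+04 rad/s.
Step 2 — Component impedances:
  R: Z = R = 15.5 Ω
  C: Z = 1/(jωC) = -j/(ω·C) = 0 - j0.3044 Ω
Step 3 — Series combination: Z_total = R + C = 15.5 - j0.3044 Ω = 15.5∠-1.1° Ω.

Z = 15.5 - j0.3044 Ω = 15.5∠-1.1° Ω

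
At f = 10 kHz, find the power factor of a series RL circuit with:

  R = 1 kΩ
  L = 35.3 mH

Step 1 — Angular frequency: ω = 2π·f = 2π·1e+04 = 6.283e+04 rad/s.
Step 2 — Component impedances:
  R: Z = R = 1000 Ω
  L: Z = jωL = j·6.283e+04·0.0353 = 0 + j2218 Ω
Step 3 — Series combination: Z_total = R + L = 1000 + j2218 Ω = 2433∠65.7° Ω.
Step 4 — Power factor: PF = cos(φ) = Re(Z)/|Z| = 1000/2433 = 0.411.
Step 5 — Type: Im(Z) = 2218 ⇒ lagging (phase φ = 65.7°).

PF = 0.411 (lagging, φ = 65.7°)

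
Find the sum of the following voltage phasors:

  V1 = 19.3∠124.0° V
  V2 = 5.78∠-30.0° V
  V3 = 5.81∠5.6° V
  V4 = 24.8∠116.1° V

Step 1 — Convert each phasor to rectangular form:
  V1 = 19.3·(cos(124.0°) + j·sin(124.0°)) = -10.79 + j16 V
  V2 = 5.78·(cos(-30.0°) + j·sin(-30.0°)) = 5.006 - j2.89 V
  V3 = 5.81·(cos(5.6°) + j·sin(5.6°)) = 5.782 + j0.567 V
  V4 = 24.8·(cos(116.1°) + j·sin(116.1°)) = -10.91 + j22.27 V
Step 2 — Sum components: V_total = -10.92 + j35.95 V.
Step 3 — Convert to polar: |V_total| = 37.57 V, ∠V_total = 106.9°.

V_total = 37.57∠106.9° V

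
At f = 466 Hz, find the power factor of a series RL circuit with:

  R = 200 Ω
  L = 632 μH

Step 1 — Angular frequency: ω = 2π·f = 2π·466 = 2928 rad/s.
Step 2 — Component impedances:
  R: Z = R = 200 Ω
  L: Z = jωL = j·2928·0.000632 = 0 + j1.85 Ω
Step 3 — Series combination: Z_total = R + L = 200 + j1.85 Ω = 200∠0.5° Ω.
Step 4 — Power factor: PF = cos(φ) = Re(Z)/|Z| = 200/200 = 1.
Step 5 — Type: Im(Z) = 1.85 ⇒ lagging (phase φ = 0.5°).

PF = 1 (lagging, φ = 0.5°)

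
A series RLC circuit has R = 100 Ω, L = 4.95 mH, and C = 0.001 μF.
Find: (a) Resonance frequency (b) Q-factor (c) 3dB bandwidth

Step 1 — Resonance: ω₀ = 1/√(LC) = 1/√(0.00495·1e-09) = 4.495e+05 rad/s.
Step 2 — f₀ = ω₀/(2π) = 7.153e+04 Hz.
Step 3 — Series Q: Q = ω₀L/R = 4.495e+05·0.00495/100 = 22.25.
Step 4 — Bandwidth: Δω = ω₀/Q = 2.02e+04 rad/s; BW = Δω/(2π) = 3215 Hz.

(a) f₀ = 7.153e+04 Hz  (b) Q = 22.25  (c) BW = 3215 Hz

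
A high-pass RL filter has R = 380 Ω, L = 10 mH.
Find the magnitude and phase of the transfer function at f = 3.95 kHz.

Step 1 — Angular frequency: ω = 2π·3950 = 2.482e+04 rad/s.
Step 2 — Transfer function: H(jω) = jωL/(R + jωL).
Step 3 — Numerator jωL = j·248.2; denominator R + jωL = 380 + j248.2.
Step 4 — H = 0.299 + j0.4578.
Step 5 — Magnitude: |H| = 0.5468 (-5.2 dB); phase: φ = 56.9°.

|H| = 0.5468 (-5.2 dB), φ = 56.9°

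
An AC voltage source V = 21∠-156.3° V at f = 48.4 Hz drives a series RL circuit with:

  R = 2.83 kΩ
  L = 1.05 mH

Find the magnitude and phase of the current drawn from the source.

Step 1 — Angular frequency: ω = 2π·f = 2π·48.4 = 304.1 rad/s.
Step 2 — Component impedances:
  R: Z = R = 2830 Ω
  L: Z = jωL = j·304.1·0.00105 = 0 + j0.3193 Ω
Step 3 — Series combination: Z_total = R + L = 2830 + j0.3193 Ω = 2830∠0.0° Ω.
Step 4 — Source phasor: V = 21∠-156.3° V = -19.23 - j8.441 V.
Step 5 — Ohm's law: I = V / Z_total = (-19.23 - j8.441) / (2830 + j0.3193) = -0.006795 - j0.002982 A.
Step 6 — Convert to polar: |I| = 0.00742 A, ∠I = -156.3°.

I = 0.00742∠-156.3° A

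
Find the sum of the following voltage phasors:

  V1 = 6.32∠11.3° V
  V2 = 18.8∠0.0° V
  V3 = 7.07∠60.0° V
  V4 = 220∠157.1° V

Step 1 — Convert each phasor to rectangular form:
  V1 = 6.32·(cos(11.3°) + j·sin(11.3°)) = 6.197 + j1.238 V
  V2 = 18.8·(cos(0.0°) + j·sin(0.0°)) = 18.8 V
  V3 = 7.07·(cos(60.0°) + j·sin(60.0°)) = 3.535 + j6.123 V
  V4 = 220·(cos(157.1°) + j·sin(157.1°)) = -202.7 + j85.61 V
Step 2 — Sum components: V_total = -174.1 + j92.97 V.
Step 3 — Convert to polar: |V_total| = 197.4 V, ∠V_total = 151.9°.

V_total = 197.4∠151.9° V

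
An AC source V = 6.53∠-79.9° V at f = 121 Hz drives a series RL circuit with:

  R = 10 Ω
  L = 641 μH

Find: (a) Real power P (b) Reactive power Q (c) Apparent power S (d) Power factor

Step 1 — Angular frequency: ω = 2π·f = 2π·121 = 760.3 rad/s.
Step 2 — Component impedances:
  R: Z = R = 10 Ω
  L: Z = jωL = j·760.3·0.000641 = 0 + j0.4873 Ω
Step 3 — Series combination: Z_total = R + L = 10 + j0.4873 Ω = 10.01∠2.8° Ω.
Step 4 — Source phasor: V = 6.53∠-79.9° V = 1.145 - j6.429 V.
Step 5 — Current: I = V / Z = 0.08299 - j0.6469 A = 0.6522∠-82.7° A.
Step 6 — Complex power: S = V·I* = 4.254 + j0.2073 VA.
Step 7 — Real power: P = Re(S) = 4.254 W.
Step 8 — Reactive power: Q = Im(S) = 0.2073 VAR.
Step 9 — Apparent power: |S| = 4.259 VA.
Step 10 — Power factor: PF = P/|S| = 0.9988 (lagging).

(a) P = 4.254 W  (b) Q = 0.2073 VAR  (c) S = 4.259 VA  (d) PF = 0.9988 (lagging)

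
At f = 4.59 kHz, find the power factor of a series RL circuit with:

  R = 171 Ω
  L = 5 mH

Step 1 — Angular frequency: ω = 2π·f = 2π·4590 = 2.884e+04 rad/s.
Step 2 — Component impedances:
  R: Z = R = 171 Ω
  L: Z = jωL = j·2.884e+04·0.005 = 0 + j144.2 Ω
Step 3 — Series combination: Z_total = R + L = 171 + j144.2 Ω = 223.7∠40.1° Ω.
Step 4 — Power factor: PF = cos(φ) = Re(Z)/|Z| = 171/223.68 = 0.7645.
Step 5 — Type: Im(Z) = 144.2 ⇒ lagging (phase φ = 40.1°).

PF = 0.7645 (lagging, φ = 40.1°)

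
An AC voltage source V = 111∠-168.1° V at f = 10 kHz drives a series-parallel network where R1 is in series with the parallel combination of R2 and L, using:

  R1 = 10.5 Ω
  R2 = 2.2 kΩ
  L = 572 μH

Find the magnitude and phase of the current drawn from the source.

Step 1 — Angular frequency: ω = 2π·f = 2π·1e+04 = 6.283e+04 rad/s.
Step 2 — Component impedances:
  R1: Z = R = 10.5 Ω
  R2: Z = R = 2200 Ω
  L: Z = jωL = j·6.283e+04·0.000572 = 0 + j35.94 Ω
Step 3 — Parallel branch: R2 || L = 1/(1/R2 + 1/L) = 0.587 + j35.93 Ω.
Step 4 — Series with R1: Z_total = R1 + (R2 || L) = 11.09 + j35.93 Ω = 37.6∠72.9° Ω.
Step 5 — Source phasor: V = 111∠-168.1° V = -108.6 - j22.89 V.
Step 6 — Ohm's law: I = V / Z_total = (-108.6 - j22.89) / (11.09 + j35.93) = -1.433 + j2.581 A.
Step 7 — Convert to polar: |I| = 2.952 A, ∠I = 119.0°.

I = 2.952∠119.0° A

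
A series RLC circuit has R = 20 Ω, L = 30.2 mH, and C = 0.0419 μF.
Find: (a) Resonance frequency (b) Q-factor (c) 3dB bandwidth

Step 1 — Resonance: ω₀ = 1/√(LC) = 1/√(0.0302·4.19e-08) = 2.811e+04 rad/s.
Step 2 — f₀ = ω₀/(2π) = 4474 Hz.
Step 3 — Series Q: Q = ω₀L/R = 2.811e+04·0.0302/20 = 42.45.
Step 4 — Bandwidth: Δω = ω₀/Q = 662.3 rad/s; BW = Δω/(2π) = 105.4 Hz.

(a) f₀ = 4474 Hz  (b) Q = 42.45  (c) BW = 105.4 Hz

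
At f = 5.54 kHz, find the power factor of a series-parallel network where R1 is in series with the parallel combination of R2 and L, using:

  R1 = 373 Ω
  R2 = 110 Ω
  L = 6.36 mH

Step 1 — Angular frequency: ω = 2π·f = 2π·5540 = 3.481e+04 rad/s.
Step 2 — Component impedances:
  R1: Z = R = 373 Ω
  R2: Z = R = 110 Ω
  L: Z = jωL = j·3.481e+04·0.00636 = 0 + j221.4 Ω
Step 3 — Parallel branch: R2 || L = 1/(1/R2 + 1/L) = 88.22 + j43.83 Ω.
Step 4 — Series with R1: Z_total = R1 + (R2 || L) = 461.2 + j43.83 Ω = 463.3∠5.4° Ω.
Step 5 — Power factor: PF = cos(φ) = Re(Z)/|Z| = 461.2/463.3 = 0.9955.
Step 6 — Type: Im(Z) = 43.83 ⇒ lagging (phase φ = 5.4°).

PF = 0.9955 (lagging, φ = 5.4°)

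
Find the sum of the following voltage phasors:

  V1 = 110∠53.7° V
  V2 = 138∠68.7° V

Step 1 — Convert each phasor to rectangular form:
  V1 = 110·(cos(53.7°) + j·sin(53.7°)) = 65.12 + j88.65 V
  V2 = 138·(cos(68.7°) + j·sin(68.7°)) = 50.13 + j128.6 V
Step 2 — Sum components: V_total = 115.3 + j217.2 V.
Step 3 — Convert to polar: |V_total| = 245.9 V, ∠V_total = 62.1°.

V_total = 245.9∠62.1° V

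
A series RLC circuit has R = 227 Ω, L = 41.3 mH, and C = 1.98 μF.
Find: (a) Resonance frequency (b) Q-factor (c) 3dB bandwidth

Step 1 — Resonance: ω₀ = 1/√(LC) = 1/√(0.0413·1.98e-06) = 3497 rad/s.
Step 2 — f₀ = ω₀/(2π) = 556.6 Hz.
Step 3 — Series Q: Q = ω₀L/R = 3497·0.0413/227 = 0.6362.
Step 4 — Bandwidth: Δω = ω₀/Q = 5496 rad/s; BW = Δω/(2π) = 874.8 Hz.

(a) f₀ = 556.6 Hz  (b) Q = 0.6362  (c) BW = 874.8 Hz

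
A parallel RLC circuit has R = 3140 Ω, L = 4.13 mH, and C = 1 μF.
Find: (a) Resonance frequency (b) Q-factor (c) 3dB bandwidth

Step 1 — Resonance: ω₀ = 1/√(LC) = 1/√(0.00413·1e-06) = 1.556e+04 rad/s.
Step 2 — f₀ = ω₀/(2π) = 2477 Hz.
Step 3 — Parallel Q: Q = R/(ω₀L) = 3140/(1.556e+04·0.00413) = 48.86.
Step 4 — Bandwidth: Δω = ω₀/Q = 318.5 rad/s; BW = Δω/(2π) = 50.69 Hz.

(a) f₀ = 2477 Hz  (b) Q = 48.86  (c) BW = 50.69 Hz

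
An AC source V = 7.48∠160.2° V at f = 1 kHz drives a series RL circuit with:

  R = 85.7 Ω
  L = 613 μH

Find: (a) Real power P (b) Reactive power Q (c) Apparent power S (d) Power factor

Step 1 — Angular frequency: ω = 2π·f = 2π·1000 = 6283 rad/s.
Step 2 — Component impedances:
  R: Z = R = 85.7 Ω
  L: Z = jωL = j·6283·0.000613 = 0 + j3.852 Ω
Step 3 — Series combination: Z_total = R + L = 85.7 + j3.852 Ω = 85.79∠2.6° Ω.
Step 4 — Source phasor: V = 7.48∠160.2° V = -7.038 + j2.534 V.
Step 5 — Current: I = V / Z = -0.08063 + j0.03319 A = 0.08719∠157.6° A.
Step 6 — Complex power: S = V·I* = 0.6515 + j0.02928 VA.
Step 7 — Real power: P = Re(S) = 0.6515 W.
Step 8 — Reactive power: Q = Im(S) = 0.02928 VAR.
Step 9 — Apparent power: |S| = 0.6522 VA.
Step 10 — Power factor: PF = P/|S| = 0.999 (lagging).

(a) P = 0.6515 W  (b) Q = 0.02928 VAR  (c) S = 0.6522 VA  (d) PF = 0.999 (lagging)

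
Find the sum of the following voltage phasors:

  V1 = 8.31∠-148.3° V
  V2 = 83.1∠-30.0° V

Step 1 — Convert each phasor to rectangular form:
  V1 = 8.31·(cos(-148.3°) + j·sin(-148.3°)) = -7.07 - j4.367 V
  V2 = 83.1·(cos(-30.0°) + j·sin(-30.0°)) = 71.97 - j41.55 V
Step 2 — Sum components: V_total = 64.9 - j45.92 V.
Step 3 — Convert to polar: |V_total| = 79.5 V, ∠V_total = -35.3°.

V_total = 79.5∠-35.3° V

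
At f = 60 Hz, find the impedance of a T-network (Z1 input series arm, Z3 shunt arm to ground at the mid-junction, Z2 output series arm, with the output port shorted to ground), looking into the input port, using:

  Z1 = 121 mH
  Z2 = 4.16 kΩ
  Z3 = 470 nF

Step 1 — Angular frequency: ω = 2π·f = 2π·60 = 377 rad/s.
Step 2 — Component impedances:
  Z1: Z = jωL = j·377·0.121 = 0 + j45.62 Ω
  Z2: Z = R = 4160 Ω
  Z3: Z = 1/(jωC) = -j/(ω·C) = 0 - j5644 Ω
Step 3 — With the output port shorted to ground, the output series arm Z2 runs from the junction to ground; the shunt arm Z3 also runs from the junction to ground. They appear in parallel: Z3 || Z2 = 2696 - j1987 Ω.
Step 4 — Series with input arm Z1: Z_in = Z1 + (Z3 || Z2) = 2696 - j1941 Ω = 3322∠-35.8° Ω.

Z = 2696 - j1941 Ω = 3322∠-35.8° Ω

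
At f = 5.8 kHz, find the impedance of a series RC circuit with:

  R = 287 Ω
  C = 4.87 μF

Step 1 — Angular frequency: ω = 2π·f = 2π·5800 = 3.644e+04 rad/s.
Step 2 — Component impedances:
  R: Z = R = 287 Ω
  C: Z = 1/(jωC) = -j/(ω·C) = 0 - j5.635 Ω
Step 3 — Series combination: Z_total = R + C = 287 - j5.635 Ω = 287.1∠-1.1° Ω.

Z = 287 - j5.635 Ω = 287.1∠-1.1° Ω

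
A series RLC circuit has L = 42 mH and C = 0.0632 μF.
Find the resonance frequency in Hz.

Step 1 — Resonance condition Im(Z)=0 gives ω₀ = 1/√(LC).
Step 2 — ω₀ = 1/√(0.042·6.32e-08) = 1.941e+04 rad/s.
Step 3 — f₀ = ω₀/(2π) = 3089 Hz.

f₀ = 3089 Hz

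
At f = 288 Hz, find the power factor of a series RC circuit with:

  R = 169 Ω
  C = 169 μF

Step 1 — Angular frequency: ω = 2π·f = 2π·288 = 1810 rad/s.
Step 2 — Component impedances:
  R: Z = R = 169 Ω
  C: Z = 1/(jωC) = -j/(ω·C) = 0 - j3.27 Ω
Step 3 — Series combination: Z_total = R + C = 169 - j3.27 Ω = 169∠-1.1° Ω.
Step 4 — Power factor: PF = cos(φ) = Re(Z)/|Z| = 169/169.03 = 0.9998.
Step 5 — Type: Im(Z) = -3.27 ⇒ leading (phase φ = -1.1°).

PF = 0.9998 (leading, φ = -1.1°)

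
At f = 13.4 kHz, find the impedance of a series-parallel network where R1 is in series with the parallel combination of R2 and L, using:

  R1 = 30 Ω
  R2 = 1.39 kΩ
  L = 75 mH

Step 1 — Angular frequency: ω = 2π·f = 2π·1.34e+04 = 8.419e+04 rad/s.
Step 2 — Component impedances:
  R1: Z = R = 30 Ω
  R2: Z = R = 1390 Ω
  L: Z = jωL = j·8.419e+04·0.075 = 0 + j6315 Ω
Step 3 — Parallel branch: R2 || L = 1/(1/R2 + 1/L) = 1326 + j291.8 Ω.
Step 4 — Series with R1: Z_total = R1 + (R2 || L) = 1356 + j291.8 Ω = 1387∠12.1° Ω.

Z = 1356 + j291.8 Ω = 1387∠12.1° Ω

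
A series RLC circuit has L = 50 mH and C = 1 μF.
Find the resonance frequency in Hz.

Step 1 — Resonance condition Im(Z)=0 gives ω₀ = 1/√(LC).
Step 2 — ω₀ = 1/√(0.05·1e-06) = 4472 rad/s.
Step 3 — f₀ = ω₀/(2π) = 711.8 Hz.

f₀ = 711.8 Hz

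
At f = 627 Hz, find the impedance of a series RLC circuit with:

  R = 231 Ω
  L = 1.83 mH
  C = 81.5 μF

Step 1 — Angular frequency: ω = 2π·f = 2π·627 = 3940 rad/s.
Step 2 — Component impedances:
  R: Z = R = 231 Ω
  L: Z = jωL = j·3940·0.00183 = 0 + j7.209 Ω
  C: Z = 1/(jωC) = -j/(ω·C) = 0 - j3.115 Ω
Step 3 — Series combination: Z_total = R + L + C = 231 + j4.095 Ω = 231∠1.0° Ω.

Z = 231 + j4.095 Ω = 231∠1.0° Ω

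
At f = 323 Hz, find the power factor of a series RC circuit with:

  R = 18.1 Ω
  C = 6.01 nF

Step 1 — Angular frequency: ω = 2π·f = 2π·323 = 2029 rad/s.
Step 2 — Component impedances:
  R: Z = R = 18.1 Ω
  C: Z = 1/(jωC) = -j/(ω·C) = 0 - j8.199e+04 Ω
Step 3 — Series combination: Z_total = R + C = 18.1 - j8.199e+04 Ω = 8.199e+04∠-90.0° Ω.
Step 4 — Power factor: PF = cos(φ) = Re(Z)/|Z| = 18.1/8.199e+04 = 0.0002208.
Step 5 — Type: Im(Z) = -8.199e+04 ⇒ leading (phase φ = -90.0°).

PF = 0.0002208 (leading, φ = -90.0°)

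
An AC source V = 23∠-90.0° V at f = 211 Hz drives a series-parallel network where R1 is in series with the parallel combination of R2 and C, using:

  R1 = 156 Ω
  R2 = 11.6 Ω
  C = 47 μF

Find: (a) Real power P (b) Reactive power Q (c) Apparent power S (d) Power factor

Step 1 — Angular frequency: ω = 2π·f = 2π·211 = 1326 rad/s.
Step 2 — Component impedances:
  R1: Z = R = 156 Ω
  R2: Z = R = 11.6 Ω
  C: Z = 1/(jωC) = -j/(ω·C) = 0 - j16.05 Ω
Step 3 — Parallel branch: R2 || C = 1/(1/R2 + 1/C) = 7.619 - j5.507 Ω.
Step 4 — Series with R1: Z_total = R1 + (R2 || C) = 163.6 - j5.507 Ω = 163.7∠-1.9° Ω.
Step 5 — Source phasor: V = 23∠-90.0° V = 0 - j23 V.
Step 6 — Current: I = V / Z = 0.004726 - j0.1404 A = 0.1405∠-88.1° A.
Step 7 — Complex power: S = V·I* = 3.229 - j0.1087 VA.
Step 8 — Real power: P = Re(S) = 3.229 W.
Step 9 — Reactive power: Q = Im(S) = -0.1087 VAR.
Step 10 — Apparent power: |S| = 3.231 VA.
Step 11 — Power factor: PF = P/|S| = 0.9994 (leading).

(a) P = 3.229 W  (b) Q = -0.1087 VAR  (c) S = 3.231 VA  (d) PF = 0.9994 (leading)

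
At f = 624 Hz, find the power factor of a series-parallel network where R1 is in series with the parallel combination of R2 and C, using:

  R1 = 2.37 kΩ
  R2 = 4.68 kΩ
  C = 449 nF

Step 1 — Angular frequency: ω = 2π·f = 2π·624 = 3921 rad/s.
Step 2 — Component impedances:
  R1: Z = R = 2370 Ω
  R2: Z = R = 4680 Ω
  C: Z = 1/(jωC) = -j/(ω·C) = 0 - j568.1 Ω
Step 3 — Parallel branch: R2 || C = 1/(1/R2 + 1/C) = 67.95 - j559.8 Ω.
Step 4 — Series with R1: Z_total = R1 + (R2 || C) = 2438 - j559.8 Ω = 2501∠-12.9° Ω.
Step 5 — Power factor: PF = cos(φ) = Re(Z)/|Z| = 2437.9/2501.4 = 0.9746.
Step 6 — Type: Im(Z) = -559.8 ⇒ leading (phase φ = -12.9°).

PF = 0.9746 (leading, φ = -12.9°)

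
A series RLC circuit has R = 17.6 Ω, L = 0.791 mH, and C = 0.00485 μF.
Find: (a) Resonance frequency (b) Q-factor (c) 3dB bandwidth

Step 1 — Resonance condition Im(Z)=0 gives ω₀ = 1/√(LC).
Step 2 — ω₀ = 1/√(0.000791·4.85e-09) = 5.106e+05 rad/s.
Step 3 — f₀ = ω₀/(2π) = 8.126e+04 Hz.
Step 4 — Series Q: Q = ω₀L/R = 5.106e+05·0.000791/17.6 = 22.95.
Step 5 — 3dB bandwidth: Δω = ω₀/Q = 2.225e+04 rad/s; BW = Δω/(2π) = 3541 Hz.

(a) f₀ = 8.126e+04 Hz  (b) Q = 22.95  (c) BW = 3541 Hz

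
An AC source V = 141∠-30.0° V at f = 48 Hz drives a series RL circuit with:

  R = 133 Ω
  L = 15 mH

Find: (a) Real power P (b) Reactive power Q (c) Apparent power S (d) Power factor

Step 1 — Angular frequency: ω = 2π·f = 2π·48 = 301.6 rad/s.
Step 2 — Component impedances:
  R: Z = R = 133 Ω
  L: Z = jωL = j·301.6·0.015 = 0 + j4.524 Ω
Step 3 — Series combination: Z_total = R + L = 133 + j4.524 Ω = 133.1∠1.9° Ω.
Step 4 — Source phasor: V = 141∠-30.0° V = 122.1 - j70.5 V.
Step 5 — Current: I = V / Z = 0.899 - j0.5607 A = 1.06∠-31.9° A.
Step 6 — Complex power: S = V·I* = 149.3 + j5.079 VA.
Step 7 — Real power: P = Re(S) = 149.3 W.
Step 8 — Reactive power: Q = Im(S) = 5.079 VAR.
Step 9 — Apparent power: |S| = 149.4 VA.
Step 10 — Power factor: PF = P/|S| = 0.9994 (lagging).

(a) P = 149.3 W  (b) Q = 5.079 VAR  (c) S = 149.4 VA  (d) PF = 0.9994 (lagging)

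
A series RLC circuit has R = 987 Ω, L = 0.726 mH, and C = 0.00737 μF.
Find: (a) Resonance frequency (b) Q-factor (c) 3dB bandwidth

Step 1 — Resonance: ω₀ = 1/√(LC) = 1/√(0.000726·7.37e-09) = 4.323e+05 rad/s.
Step 2 — f₀ = ω₀/(2π) = 6.88e+04 Hz.
Step 3 — Series Q: Q = ω₀L/R = 4.323e+05·0.000726/987 = 0.318.
Step 4 — Bandwidth: Δω = ω₀/Q = 1.36e+06 rad/s; BW = Δω/(2π) = 2.164e+05 Hz.

(a) f₀ = 6.88e+04 Hz  (b) Q = 0.318  (c) BW = 2.164e+05 Hz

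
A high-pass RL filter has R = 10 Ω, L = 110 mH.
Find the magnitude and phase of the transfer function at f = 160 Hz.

Step 1 — Angular frequency: ω = 2π·160 = 1005 rad/s.
Step 2 — Transfer function: H(jω) = jωL/(R + jωL).
Step 3 — Numerator jωL = j·110.6; denominator R + jωL = 10 + j110.6.
Step 4 — H = 0.9919 + j0.0897.
Step 5 — Magnitude: |H| = 0.9959 (-0.0 dB); phase: φ = 5.2°.

|H| = 0.9959 (-0.0 dB), φ = 5.2°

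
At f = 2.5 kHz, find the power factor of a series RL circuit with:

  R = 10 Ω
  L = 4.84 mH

Step 1 — Angular frequency: ω = 2π·f = 2π·2500 = 1.571e+04 rad/s.
Step 2 — Component impedances:
  R: Z = R = 10 Ω
  L: Z = jωL = j·1.571e+04·0.00484 = 0 + j76.03 Ω
Step 3 — Series combination: Z_total = R + L = 10 + j76.03 Ω = 76.68∠82.5° Ω.
Step 4 — Power factor: PF = cos(φ) = Re(Z)/|Z| = 10/76.68 = 0.1304.
Step 5 — Type: Im(Z) = 76.03 ⇒ lagging (phase φ = 82.5°).

PF = 0.1304 (lagging, φ = 82.5°)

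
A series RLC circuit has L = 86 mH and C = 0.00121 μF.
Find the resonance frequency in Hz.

Step 1 — Resonance condition Im(Z)=0 gives ω₀ = 1/√(LC).
Step 2 — ω₀ = 1/√(0.086·1.21e-09) = 9.803e+04 rad/s.
Step 3 — f₀ = ω₀/(2π) = 1.56e+04 Hz.

f₀ = 1.56e+04 Hz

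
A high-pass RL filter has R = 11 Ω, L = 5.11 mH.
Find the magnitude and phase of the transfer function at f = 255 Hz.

Step 1 — Angular frequency: ω = 2π·255 = 1602 rad/s.
Step 2 — Transfer function: H(jω) = jωL/(R + jωL).
Step 3 — Numerator jωL = j·8.187; denominator R + jωL = 11 + j8.187.
Step 4 — H = 0.3565 + j0.479.
Step 5 — Magnitude: |H| = 0.5971 (-4.5 dB); phase: φ = 53.3°.

|H| = 0.5971 (-4.5 dB), φ = 53.3°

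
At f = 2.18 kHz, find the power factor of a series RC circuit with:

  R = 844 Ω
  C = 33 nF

Step 1 — Angular frequency: ω = 2π·f = 2π·2180 = 1.37e+04 rad/s.
Step 2 — Component impedances:
  R: Z = R = 844 Ω
  C: Z = 1/(jωC) = -j/(ω·C) = 0 - j2212 Ω
Step 3 — Series combination: Z_total = R + C = 844 - j2212 Ω = 2368∠-69.1° Ω.
Step 4 — Power factor: PF = cos(φ) = Re(Z)/|Z| = 844/2368 = 0.3564.
Step 5 — Type: Im(Z) = -2212 ⇒ leading (phase φ = -69.1°).

PF = 0.3564 (leading, φ = -69.1°)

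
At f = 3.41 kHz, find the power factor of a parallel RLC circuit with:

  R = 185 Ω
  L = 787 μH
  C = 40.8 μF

Step 1 — Angular frequency: ω = 2π·f = 2π·3410 = 2.143e+04 rad/s.
Step 2 — Component impedances:
  R: Z = R = 185 Ω
  L: Z = jωL = j·2.143e+04·0.000787 = 0 + j16.86 Ω
  C: Z = 1/(jωC) = -j/(ω·C) = 0 - j1.144 Ω
Step 3 — Parallel combination: 1/Z_total = 1/R + 1/L + 1/C; Z_total = 0.00814 - j1.227 Ω = 1.227∠-89.6° Ω.
Step 4 — Power factor: PF = cos(φ) = Re(Z)/|Z| = 0.0081403/1.2272 = 0.006633.
Step 5 — Type: Im(Z) = -1.227 ⇒ leading (phase φ = -89.6°).

PF = 0.006633 (leading, φ = -89.6°)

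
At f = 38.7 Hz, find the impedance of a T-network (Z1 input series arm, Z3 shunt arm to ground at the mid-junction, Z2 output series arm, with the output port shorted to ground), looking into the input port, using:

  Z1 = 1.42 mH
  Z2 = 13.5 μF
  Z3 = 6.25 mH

Step 1 — Angular frequency: ω = 2π·f = 2π·38.7 = 243.2 rad/s.
Step 2 — Component impedances:
  Z1: Z = jωL = j·243.2·0.00142 = 0 + j0.3453 Ω
  Z2: Z = 1/(jωC) = -j/(ω·C) = 0 - j304.6 Ω
  Z3: Z = jωL = j·243.2·0.00625 = 0 + j1.52 Ω
Step 3 — With the output port shorted to ground, the output series arm Z2 runs from the junction to ground; the shunt arm Z3 also runs from the junction to ground. They appear in parallel: Z3 || Z2 = 0 + j1.527 Ω.
Step 4 — Series with input arm Z1: Z_in = Z1 + (Z3 || Z2) = 0 + j1.873 Ω = 1.873∠90.0° Ω.

Z = 0 + j1.873 Ω = 1.873∠90.0° Ω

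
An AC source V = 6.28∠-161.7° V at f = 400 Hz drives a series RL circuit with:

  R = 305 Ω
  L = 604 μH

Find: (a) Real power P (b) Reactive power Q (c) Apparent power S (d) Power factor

Step 1 — Angular frequency: ω = 2π·f = 2π·400 = 2513 rad/s.
Step 2 — Component impedances:
  R: Z = R = 305 Ω
  L: Z = jωL = j·2513·0.000604 = 0 + j1.518 Ω
Step 3 — Series combination: Z_total = R + L = 305 + j1.518 Ω = 305∠0.3° Ω.
Step 4 — Source phasor: V = 6.28∠-161.7° V = -5.962 - j1.972 V.
Step 5 — Current: I = V / Z = -0.01958 - j0.006368 A = 0.02059∠-162.0° A.
Step 6 — Complex power: S = V·I* = 0.1293 + j0.0006436 VA.
Step 7 — Real power: P = Re(S) = 0.1293 W.
Step 8 — Reactive power: Q = Im(S) = 0.0006436 VAR.
Step 9 — Apparent power: |S| = 0.1293 VA.
Step 10 — Power factor: PF = P/|S| = 1 (lagging).

(a) P = 0.1293 W  (b) Q = 0.0006436 VAR  (c) S = 0.1293 VA  (d) PF = 1 (lagging)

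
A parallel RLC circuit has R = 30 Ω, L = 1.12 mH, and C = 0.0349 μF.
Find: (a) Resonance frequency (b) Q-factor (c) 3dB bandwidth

Step 1 — Resonance: ω₀ = 1/√(LC) = 1/√(0.00112·3.49e-08) = 1.599e+05 rad/s.
Step 2 — f₀ = ω₀/(2π) = 2.546e+04 Hz.
Step 3 — Parallel Q: Q = R/(ω₀L) = 30/(1.599e+05·0.00112) = 0.1675.
Step 4 — Bandwidth: Δω = ω₀/Q = 9.551e+05 rad/s; BW = Δω/(2π) = 1.52e+05 Hz.

(a) f₀ = 2.546e+04 Hz  (b) Q = 0.1675  (c) BW = 1.52e+05 Hz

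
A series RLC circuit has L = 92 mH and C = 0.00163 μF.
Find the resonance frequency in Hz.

Step 1 — Resonance condition Im(Z)=0 gives ω₀ = 1/√(LC).
Step 2 — ω₀ = 1/√(0.092·1.63e-09) = 8.166e+04 rad/s.
Step 3 — f₀ = ω₀/(2π) = 1.3e+04 Hz.

f₀ = 1.3e+04 Hz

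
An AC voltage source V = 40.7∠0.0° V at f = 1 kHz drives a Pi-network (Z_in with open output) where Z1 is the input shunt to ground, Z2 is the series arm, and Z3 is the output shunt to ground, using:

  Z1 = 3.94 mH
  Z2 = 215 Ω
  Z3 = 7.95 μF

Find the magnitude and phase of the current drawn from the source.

Step 1 — Angular frequency: ω = 2π·f = 2π·1000 = 6283 rad/s.
Step 2 — Component impedances:
  Z1: Z = jωL = j·6283·0.00394 = 0 + j24.76 Ω
  Z2: Z = R = 215 Ω
  Z3: Z = 1/(jωC) = -j/(ω·C) = 0 - j20.02 Ω
Step 3 — With open output, the series arm Z2 and the output shunt Z3 appear in series to ground: Z2 + Z3 = 215 - j20.02 Ω.
Step 4 — Parallel with input shunt Z1: Z_in = Z1 || (Z2 + Z3) = 2.849 + j24.69 Ω = 24.86∠83.4° Ω.
Step 5 — Source phasor: V = 40.7∠0.0° V = 40.7 V.
Step 6 — Ohm's law: I = V / Z_total = (40.7) / (2.849 + j24.69) = 0.1877 - j1.627 A.
Step 7 — Convert to polar: |I| = 1.637 A, ∠I = -83.4°.

I = 1.637∠-83.4° A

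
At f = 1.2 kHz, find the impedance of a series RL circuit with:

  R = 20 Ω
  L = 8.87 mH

Step 1 — Angular frequency: ω = 2π·f = 2π·1200 = 7540 rad/s.
Step 2 — Component impedances:
  R: Z = R = 20 Ω
  L: Z = jωL = j·7540·0.00887 = 0 + j66.88 Ω
Step 3 — Series combination: Z_total = R + L = 20 + j66.88 Ω = 69.8∠73.4° Ω.

Z = 20 + j66.88 Ω = 69.8∠73.4° Ω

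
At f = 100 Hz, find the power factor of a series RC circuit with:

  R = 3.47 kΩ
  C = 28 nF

Step 1 — Angular frequency: ω = 2π·f = 2π·100 = 628.3 rad/s.
Step 2 — Component impedances:
  R: Z = R = 3470 Ω
  C: Z = 1/(jωC) = -j/(ω·C) = 0 - j5.684e+04 Ω
Step 3 — Series combination: Z_total = R + C = 3470 - j5.684e+04 Ω = 5.695e+04∠-86.5° Ω.
Step 4 — Power factor: PF = cos(φ) = Re(Z)/|Z| = 3470/5.695e+04 = 0.06093.
Step 5 — Type: Im(Z) = -5.684e+04 ⇒ leading (phase φ = -86.5°).

PF = 0.06093 (leading, φ = -86.5°)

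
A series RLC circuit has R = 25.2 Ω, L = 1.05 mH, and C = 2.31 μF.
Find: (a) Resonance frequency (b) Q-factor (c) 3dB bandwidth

Step 1 — Resonance: ω₀ = 1/√(LC) = 1/√(0.00105·2.31e-06) = 2.03e+04 rad/s.
Step 2 — f₀ = ω₀/(2π) = 3232 Hz.
Step 3 — Series Q: Q = ω₀L/R = 2.03e+04·0.00105/25.2 = 0.846.
Step 4 — Bandwidth: Δω = ω₀/Q = 2.4e+04 rad/s; BW = Δω/(2π) = 3820 Hz.

(a) f₀ = 3232 Hz  (b) Q = 0.846  (c) BW = 3820 Hz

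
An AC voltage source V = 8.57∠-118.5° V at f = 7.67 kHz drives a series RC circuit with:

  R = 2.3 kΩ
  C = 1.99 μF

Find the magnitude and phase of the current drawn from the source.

Step 1 — Angular frequency: ω = 2π·f = 2π·7670 = 4.819e+04 rad/s.
Step 2 — Component impedances:
  R: Z = R = 2300 Ω
  C: Z = 1/(jωC) = -j/(ω·C) = 0 - j10.43 Ω
Step 3 — Series combination: Z_total = R + C = 2300 - j10.43 Ω = 2300∠-0.3° Ω.
Step 4 — Source phasor: V = 8.57∠-118.5° V = -4.089 - j7.531 V.
Step 5 — Ohm's law: I = V / Z_total = (-4.089 - j7.531) / (2300 - j10.43) = -0.001763 - j0.003283 A.
Step 6 — Convert to polar: |I| = 0.003726 A, ∠I = -118.2°.

I = 0.003726∠-118.2° A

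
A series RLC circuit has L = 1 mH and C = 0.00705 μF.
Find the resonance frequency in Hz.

Step 1 — Resonance condition Im(Z)=0 gives ω₀ = 1/√(LC).
Step 2 — ω₀ = 1/√(0.001·7.05e-09) = 3.766e+05 rad/s.
Step 3 — f₀ = ω₀/(2π) = 5.994e+04 Hz.

f₀ = 5.994e+04 Hz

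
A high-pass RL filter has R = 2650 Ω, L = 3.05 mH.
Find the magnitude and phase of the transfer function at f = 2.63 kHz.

Step 1 — Angular frequency: ω = 2π·2630 = 1.652e+04 rad/s.
Step 2 — Transfer function: H(jω) = jωL/(R + jωL).
Step 3 — Numerator jωL = j·50.4; denominator R + jωL = 2650 + j50.4.
Step 4 — H = 0.0003616 + j0.01901.
Step 5 — Magnitude: |H| = 0.01902 (-34.4 dB); phase: φ = 88.9°.

|H| = 0.01902 (-34.4 dB), φ = 88.9°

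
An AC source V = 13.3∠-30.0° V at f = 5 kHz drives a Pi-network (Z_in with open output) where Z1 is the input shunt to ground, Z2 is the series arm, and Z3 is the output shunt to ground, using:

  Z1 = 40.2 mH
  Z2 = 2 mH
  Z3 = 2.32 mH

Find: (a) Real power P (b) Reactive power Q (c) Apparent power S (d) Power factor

Step 1 — Angular frequency: ω = 2π·f = 2π·5000 = 3.142e+04 rad/s.
Step 2 — Component impedances:
  Z1: Z = jωL = j·3.142e+04·0.0402 = 0 + j1263 Ω
  Z2: Z = jωL = j·3.142e+04·0.002 = 0 + j62.83 Ω
  Z3: Z = jωL = j·3.142e+04·0.00232 = 0 + j72.88 Ω
Step 3 — With open output, the series arm Z2 and the output shunt Z3 appear in series to ground: Z2 + Z3 = 0 + j135.7 Ω.
Step 4 — Parallel with input shunt Z1: Z_in = Z1 || (Z2 + Z3) = 0 + j122.5 Ω = 122.5∠90.0° Ω.
Step 5 — Source phasor: V = 13.3∠-30.0° V = 11.52 - j6.65 V.
Step 6 — Current: I = V / Z = -0.05426 - j0.09399 A = 0.1085∠-120.0° A.
Step 7 — Complex power: S = V·I* = 0 + j1.443 VA.
Step 8 — Real power: P = Re(S) = 0 W.
Step 9 — Reactive power: Q = Im(S) = 1.443 VAR.
Step 10 — Apparent power: |S| = 1.443 VA.
Step 11 — Power factor: PF = P/|S| = 0 (lagging).

(a) P = 0 W  (b) Q = 1.443 VAR  (c) S = 1.443 VA  (d) PF = 0 (lagging)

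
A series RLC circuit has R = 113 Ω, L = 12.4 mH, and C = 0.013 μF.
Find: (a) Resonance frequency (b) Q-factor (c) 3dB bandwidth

Step 1 — Resonance: ω₀ = 1/√(LC) = 1/√(0.0124·1.3e-08) = 7.876e+04 rad/s.
Step 2 — f₀ = ω₀/(2π) = 1.254e+04 Hz.
Step 3 — Series Q: Q = ω₀L/R = 7.876e+04·0.0124/113 = 8.643.
Step 4 — Bandwidth: Δω = ω₀/Q = 9113 rad/s; BW = Δω/(2π) = 1450 Hz.

(a) f₀ = 1.254e+04 Hz  (b) Q = 8.643  (c) BW = 1450 Hz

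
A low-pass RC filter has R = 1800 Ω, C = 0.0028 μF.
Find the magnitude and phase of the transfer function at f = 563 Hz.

Step 1 — Angular frequency: ω = 2π·563 = 3537 rad/s.
Step 2 — Transfer function: H(jω) = 1/(1 + jωRC).
Step 3 — Denominator: 1 + jωRC = 1 + j·3537·1800·2.8e-09 = 1 + j0.01783.
Step 4 — H = 0.9997 - j0.01782.
Step 5 — Magnitude: |H| = 0.9998 (-0.0 dB); phase: φ = -1.0°.

|H| = 0.9998 (-0.0 dB), φ = -1.0°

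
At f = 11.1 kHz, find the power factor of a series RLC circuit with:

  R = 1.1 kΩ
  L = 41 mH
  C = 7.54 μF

Step 1 — Angular frequency: ω = 2π·f = 2π·1.11e+04 = 6.974e+04 rad/s.
Step 2 — Component impedances:
  R: Z = R = 1100 Ω
  L: Z = jωL = j·6.974e+04·0.041 = 0 + j2859 Ω
  C: Z = 1/(jωC) = -j/(ω·C) = 0 - j1.902 Ω
Step 3 — Series combination: Z_total = R + L + C = 1100 + j2858 Ω = 3062∠68.9° Ω.
Step 4 — Power factor: PF = cos(φ) = Re(Z)/|Z| = 1100/3062 = 0.3592.
Step 5 — Type: Im(Z) = 2858 ⇒ lagging (phase φ = 68.9°).

PF = 0.3592 (lagging, φ = 68.9°)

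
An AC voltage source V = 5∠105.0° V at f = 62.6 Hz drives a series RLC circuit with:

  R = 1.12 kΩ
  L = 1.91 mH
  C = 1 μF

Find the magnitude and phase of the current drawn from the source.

Step 1 — Angular frequency: ω = 2π·f = 2π·62.6 = 393.3 rad/s.
Step 2 — Component impedances:
  R: Z = R = 1120 Ω
  L: Z = jωL = j·393.3·0.00191 = 0 + j0.7513 Ω
  C: Z = 1/(jωC) = -j/(ω·C) = 0 - j2542 Ω
Step 3 — Series combination: Z_total = R + L + C = 1120 - j2542 Ω = 2777∠-66.2° Ω.
Step 4 — Source phasor: V = 5∠105.0° V = -1.294 + j4.83 V.
Step 5 — Ohm's law: I = V / Z_total = (-1.294 + j4.83) / (1120 - j2542) = -0.001779 + j0.0002748 A.
Step 6 — Convert to polar: |I| = 0.0018 A, ∠I = 171.2°.

I = 0.0018∠171.2° A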